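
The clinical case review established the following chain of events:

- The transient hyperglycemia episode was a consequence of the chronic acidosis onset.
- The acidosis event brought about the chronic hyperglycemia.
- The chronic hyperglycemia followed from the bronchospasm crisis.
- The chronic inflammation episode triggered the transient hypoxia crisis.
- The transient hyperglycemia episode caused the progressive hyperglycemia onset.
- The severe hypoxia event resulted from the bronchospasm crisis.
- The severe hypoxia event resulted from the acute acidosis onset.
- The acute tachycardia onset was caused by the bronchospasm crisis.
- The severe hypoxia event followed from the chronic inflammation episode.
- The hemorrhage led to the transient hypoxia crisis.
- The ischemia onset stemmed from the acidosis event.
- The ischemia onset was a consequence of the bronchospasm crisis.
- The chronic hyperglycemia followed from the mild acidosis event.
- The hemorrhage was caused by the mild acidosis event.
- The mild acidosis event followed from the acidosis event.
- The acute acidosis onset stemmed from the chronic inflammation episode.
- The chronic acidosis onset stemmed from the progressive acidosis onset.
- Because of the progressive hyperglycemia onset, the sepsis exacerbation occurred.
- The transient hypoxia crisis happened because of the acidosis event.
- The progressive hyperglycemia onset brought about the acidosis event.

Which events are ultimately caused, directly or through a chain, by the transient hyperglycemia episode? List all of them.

the acidosis event, the chronic hyperglycemia, the hemorrhage, the ischemia onset, the mild acidosis event, the progressive hyperglycemia onset, the sepsis exacerbation, the transient hypoxia crisis

Direct effects: the progressive hyperglycemia onset.
2 steps out: the sepsis exacerbation, the acidosis event.
3 steps out: the mild acidosis event, the ischemia onset, the transient hypoxia crisis, the chronic hyperglycemia.
4 steps out: the hemorrhage.
Not reachable from it: the bronchospasm crisis, the progressive acidosis onset, the chronic acidosis onset, the chronic inflammation episode, the acute tachycardia onset, the acute acidosis onset, the severe hypoxia event.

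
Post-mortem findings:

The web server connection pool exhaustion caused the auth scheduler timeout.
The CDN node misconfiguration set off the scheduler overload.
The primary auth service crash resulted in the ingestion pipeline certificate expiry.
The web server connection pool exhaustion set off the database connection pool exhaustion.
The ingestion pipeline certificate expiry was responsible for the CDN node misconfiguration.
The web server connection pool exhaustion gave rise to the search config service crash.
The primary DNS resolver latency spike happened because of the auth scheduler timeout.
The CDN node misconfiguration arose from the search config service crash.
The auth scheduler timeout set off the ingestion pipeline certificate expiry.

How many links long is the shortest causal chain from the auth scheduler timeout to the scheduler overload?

3

Shortest chain: the auth scheduler timeout → the ingestion pipeline certificate expiry → the CDN node misconfiguration → the scheduler overload.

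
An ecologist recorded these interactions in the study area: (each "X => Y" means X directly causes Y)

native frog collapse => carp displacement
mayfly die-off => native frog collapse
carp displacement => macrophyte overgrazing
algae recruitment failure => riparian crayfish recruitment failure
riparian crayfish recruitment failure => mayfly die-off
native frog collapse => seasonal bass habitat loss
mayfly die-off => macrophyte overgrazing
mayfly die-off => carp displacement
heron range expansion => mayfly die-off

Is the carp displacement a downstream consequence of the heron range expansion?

Yes

There is a causal chain: the heron range expansion → the mayfly die-off → the carp displacement.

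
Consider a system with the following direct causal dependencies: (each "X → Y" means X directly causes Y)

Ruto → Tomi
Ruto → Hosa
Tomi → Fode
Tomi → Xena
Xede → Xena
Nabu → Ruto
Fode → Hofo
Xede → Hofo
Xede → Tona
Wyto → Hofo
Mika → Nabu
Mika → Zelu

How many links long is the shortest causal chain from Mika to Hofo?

Shortest chain: Mika → Nabu → Ruto → Tomi → Fode → Hofo.

5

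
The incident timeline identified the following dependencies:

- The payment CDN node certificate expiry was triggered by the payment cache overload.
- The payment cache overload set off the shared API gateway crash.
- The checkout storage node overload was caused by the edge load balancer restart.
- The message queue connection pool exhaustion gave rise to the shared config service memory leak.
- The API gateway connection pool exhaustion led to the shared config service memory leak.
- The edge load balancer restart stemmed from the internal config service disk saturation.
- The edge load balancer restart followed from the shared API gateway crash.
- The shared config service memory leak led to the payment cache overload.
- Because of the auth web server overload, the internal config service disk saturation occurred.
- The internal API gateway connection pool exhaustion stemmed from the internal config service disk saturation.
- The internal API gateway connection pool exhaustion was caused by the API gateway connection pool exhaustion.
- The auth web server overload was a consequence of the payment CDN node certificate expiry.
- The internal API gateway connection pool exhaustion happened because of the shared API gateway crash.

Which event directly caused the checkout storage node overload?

the edge load balancer restart

Upstream contributors include the API gateway connection pool exhaustion, the shared config service memory leak, the payment cache overload, the payment CDN node certificate expiry, the auth web server overload, the internal config service disk saturation, the shared API gateway crash, the message queue connection pool exhaustion, but only the edge load balancer restart feeds directly into the checkout storage node overload.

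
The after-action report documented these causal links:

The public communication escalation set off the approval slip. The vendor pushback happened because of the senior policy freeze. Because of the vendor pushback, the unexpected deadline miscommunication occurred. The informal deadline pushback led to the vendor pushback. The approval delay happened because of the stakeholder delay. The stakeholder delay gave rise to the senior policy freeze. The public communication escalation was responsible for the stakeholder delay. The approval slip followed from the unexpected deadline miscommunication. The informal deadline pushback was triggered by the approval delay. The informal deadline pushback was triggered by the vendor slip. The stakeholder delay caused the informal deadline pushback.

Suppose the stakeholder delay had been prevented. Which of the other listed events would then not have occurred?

the approval delay, the senior policy freeze

Downstream of the stakeholder delay: the approval delay, the informal deadline pushback, the senior policy freeze, the vendor pushback, the unexpected deadline miscommunication, the approval slip.
Of those, still caused via another path: the informal deadline pushback, the vendor pushback, the unexpected deadline miscommunication, the approval slip.
The remainder have no surviving cause.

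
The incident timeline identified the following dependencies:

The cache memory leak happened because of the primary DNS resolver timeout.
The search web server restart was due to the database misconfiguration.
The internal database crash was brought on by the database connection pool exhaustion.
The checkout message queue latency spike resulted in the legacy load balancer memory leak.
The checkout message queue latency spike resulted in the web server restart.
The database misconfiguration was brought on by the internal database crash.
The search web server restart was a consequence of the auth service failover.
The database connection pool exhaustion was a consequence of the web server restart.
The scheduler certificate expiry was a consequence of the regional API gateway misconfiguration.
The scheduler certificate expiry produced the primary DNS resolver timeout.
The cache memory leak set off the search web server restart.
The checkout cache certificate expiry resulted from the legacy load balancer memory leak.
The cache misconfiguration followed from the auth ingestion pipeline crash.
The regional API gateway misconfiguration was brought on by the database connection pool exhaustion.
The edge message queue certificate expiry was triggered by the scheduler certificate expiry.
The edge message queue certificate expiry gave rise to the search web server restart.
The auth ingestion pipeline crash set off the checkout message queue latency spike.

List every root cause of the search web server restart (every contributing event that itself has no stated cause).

the auth ingestion pipeline crash, the auth service failover

Tracing upstream from the search web server restart: the search web server restart ← the database misconfiguration ← the internal database crash ← the database connection pool exhaustion ← the web server restart ← the checkout message queue latency spike ← the auth ingestion pipeline crash.
A separate upstream branch: the search web server restart ← the auth service failover.
Each of those chain origins has no stated cause.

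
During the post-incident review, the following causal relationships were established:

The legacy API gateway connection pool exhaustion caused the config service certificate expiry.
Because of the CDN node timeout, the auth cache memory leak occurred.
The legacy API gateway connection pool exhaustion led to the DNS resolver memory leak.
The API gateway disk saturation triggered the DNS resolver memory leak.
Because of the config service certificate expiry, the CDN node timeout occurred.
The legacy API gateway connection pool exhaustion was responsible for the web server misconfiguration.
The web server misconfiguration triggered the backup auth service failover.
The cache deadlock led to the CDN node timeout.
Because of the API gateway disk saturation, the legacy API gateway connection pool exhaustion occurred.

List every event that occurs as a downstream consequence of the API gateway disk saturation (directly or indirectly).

the CDN node timeout, the DNS resolver memory leak, the auth cache memory leak, the backup auth service failover, the config service certificate expiry, the legacy API gateway connection pool exhaustion, the web server misconfiguration

Direct effects: the legacy API gateway connection pool exhaustion, the DNS resolver memory leak.
2 steps out: the config service certificate expiry, the web server misconfiguration.
3 steps out: the CDN node timeout, the backup auth service failover.
4 steps out: the auth cache memory leak.
Not reachable from it: the cache deadlock.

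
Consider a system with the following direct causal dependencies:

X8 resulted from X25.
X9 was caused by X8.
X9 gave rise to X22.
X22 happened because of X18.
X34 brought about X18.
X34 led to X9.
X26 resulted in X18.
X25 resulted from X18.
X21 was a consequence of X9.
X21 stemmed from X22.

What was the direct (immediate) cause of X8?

Upstream contributors include X34, X18, X26, but only X25 feeds directly into X8.

X25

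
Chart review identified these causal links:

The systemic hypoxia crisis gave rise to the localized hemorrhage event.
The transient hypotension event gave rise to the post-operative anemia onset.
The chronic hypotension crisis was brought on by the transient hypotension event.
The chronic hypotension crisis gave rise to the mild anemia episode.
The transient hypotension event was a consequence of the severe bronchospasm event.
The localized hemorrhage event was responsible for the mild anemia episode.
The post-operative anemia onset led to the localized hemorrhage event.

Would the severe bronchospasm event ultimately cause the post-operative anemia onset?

There is a causal chain: the severe bronchospasm event → the transient hypotension event → the post-operative anemia onset.

Yes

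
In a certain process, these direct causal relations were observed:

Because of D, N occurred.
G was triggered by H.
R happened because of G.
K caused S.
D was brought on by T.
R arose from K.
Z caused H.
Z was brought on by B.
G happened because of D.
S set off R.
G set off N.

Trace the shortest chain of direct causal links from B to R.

B → Z → H → G → R

B → Z
Z → H
H → G
G → R
Length: 4 steps.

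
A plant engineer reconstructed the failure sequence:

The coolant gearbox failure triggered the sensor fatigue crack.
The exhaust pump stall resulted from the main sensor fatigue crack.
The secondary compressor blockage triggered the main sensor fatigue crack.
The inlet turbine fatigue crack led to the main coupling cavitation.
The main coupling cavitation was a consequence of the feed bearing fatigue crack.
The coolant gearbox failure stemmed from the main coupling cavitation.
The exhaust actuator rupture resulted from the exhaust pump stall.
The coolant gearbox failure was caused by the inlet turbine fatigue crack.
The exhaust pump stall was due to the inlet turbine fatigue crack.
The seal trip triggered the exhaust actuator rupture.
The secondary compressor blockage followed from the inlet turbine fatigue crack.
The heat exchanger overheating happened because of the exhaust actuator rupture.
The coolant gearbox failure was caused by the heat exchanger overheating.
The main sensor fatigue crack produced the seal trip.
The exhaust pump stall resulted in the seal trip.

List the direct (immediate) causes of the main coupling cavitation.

the feed bearing fatigue crack, the inlet turbine fatigue crack → the main coupling cavitation with nothing further upstream stated.

the feed bearing fatigue crack, the inlet turbine fatigue crack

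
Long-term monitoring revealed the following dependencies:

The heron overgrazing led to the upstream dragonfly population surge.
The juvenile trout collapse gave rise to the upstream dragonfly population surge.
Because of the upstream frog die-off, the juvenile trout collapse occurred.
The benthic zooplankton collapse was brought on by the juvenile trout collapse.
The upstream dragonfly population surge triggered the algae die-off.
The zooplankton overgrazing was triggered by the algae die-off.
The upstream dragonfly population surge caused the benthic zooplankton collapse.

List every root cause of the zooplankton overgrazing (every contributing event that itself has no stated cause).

the heron overgrazing, the upstream frog die-off

Tracing upstream from the zooplankton overgrazing: the zooplankton overgrazing ← the algae die-off ← the upstream dragonfly population surge ← the juvenile trout collapse ← the upstream frog die-off.
A separate upstream branch: the zooplankton overgrazing ← the algae die-off ← the upstream dragonfly population surge ← the heron overgrazing.
Each of those chain origins has no stated cause.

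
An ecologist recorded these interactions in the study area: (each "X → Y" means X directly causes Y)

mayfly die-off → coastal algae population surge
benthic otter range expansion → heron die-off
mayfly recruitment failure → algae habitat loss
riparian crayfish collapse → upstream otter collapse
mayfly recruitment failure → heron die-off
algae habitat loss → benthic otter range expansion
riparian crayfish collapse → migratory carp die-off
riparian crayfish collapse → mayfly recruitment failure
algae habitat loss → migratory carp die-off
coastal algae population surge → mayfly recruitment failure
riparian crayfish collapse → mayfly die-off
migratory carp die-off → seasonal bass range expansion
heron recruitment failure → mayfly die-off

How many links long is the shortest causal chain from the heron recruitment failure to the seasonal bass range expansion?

Shortest chain: the heron recruitment failure → the mayfly die-off → the coastal algae population surge → the mayfly recruitment failure → the algae habitat loss → the migratory carp die-off → the seasonal bass range expansion.

6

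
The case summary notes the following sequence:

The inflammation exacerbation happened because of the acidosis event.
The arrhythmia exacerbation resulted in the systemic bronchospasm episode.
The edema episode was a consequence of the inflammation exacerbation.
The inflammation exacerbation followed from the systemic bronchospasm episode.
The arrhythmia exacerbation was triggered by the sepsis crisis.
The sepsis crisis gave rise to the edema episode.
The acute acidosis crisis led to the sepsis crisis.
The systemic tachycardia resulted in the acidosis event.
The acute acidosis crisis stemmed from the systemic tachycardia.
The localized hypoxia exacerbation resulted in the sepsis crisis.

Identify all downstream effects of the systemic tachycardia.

Direct effects: the acidosis event, the acute acidosis crisis.
2 steps out: the sepsis crisis, the inflammation exacerbation.
3 steps out: the arrhythmia exacerbation, the edema episode.
4 steps out: the systemic bronchospasm episode.
Not reachable from it: the localized hypoxia exacerbation.

the acidosis event, the acute acidosis crisis, the arrhythmia exacerbation, the edema episode, the inflammation exacerbation, the sepsis crisis, the systemic bronchospasm episode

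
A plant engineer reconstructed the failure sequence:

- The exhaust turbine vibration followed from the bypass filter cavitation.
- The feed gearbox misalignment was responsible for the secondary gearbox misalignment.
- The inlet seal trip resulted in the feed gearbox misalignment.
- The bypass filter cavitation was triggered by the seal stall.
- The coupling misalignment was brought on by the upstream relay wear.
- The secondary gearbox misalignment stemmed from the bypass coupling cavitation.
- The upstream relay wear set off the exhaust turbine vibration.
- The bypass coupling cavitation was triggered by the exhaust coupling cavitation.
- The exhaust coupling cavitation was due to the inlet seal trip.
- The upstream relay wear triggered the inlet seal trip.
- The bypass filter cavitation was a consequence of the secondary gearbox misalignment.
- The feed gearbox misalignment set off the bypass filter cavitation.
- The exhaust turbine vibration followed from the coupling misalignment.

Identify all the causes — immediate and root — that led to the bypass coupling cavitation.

Immediate cause of the bypass coupling cavitation: the exhaust coupling cavitation.
Further upstream: the upstream relay wear, the inlet seal trip.

the exhaust coupling cavitation, the inlet seal trip, the upstream relay wear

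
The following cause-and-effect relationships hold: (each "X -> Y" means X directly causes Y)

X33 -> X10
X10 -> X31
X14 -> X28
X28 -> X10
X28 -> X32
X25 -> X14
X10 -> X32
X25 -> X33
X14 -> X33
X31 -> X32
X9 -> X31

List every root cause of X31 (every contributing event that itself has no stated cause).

X25, X9

Tracing upstream from X31: X31 ← X10 ← X33 ← X25.
A separate upstream branch: X31 ← X9.
Each of those chain origins has no stated cause.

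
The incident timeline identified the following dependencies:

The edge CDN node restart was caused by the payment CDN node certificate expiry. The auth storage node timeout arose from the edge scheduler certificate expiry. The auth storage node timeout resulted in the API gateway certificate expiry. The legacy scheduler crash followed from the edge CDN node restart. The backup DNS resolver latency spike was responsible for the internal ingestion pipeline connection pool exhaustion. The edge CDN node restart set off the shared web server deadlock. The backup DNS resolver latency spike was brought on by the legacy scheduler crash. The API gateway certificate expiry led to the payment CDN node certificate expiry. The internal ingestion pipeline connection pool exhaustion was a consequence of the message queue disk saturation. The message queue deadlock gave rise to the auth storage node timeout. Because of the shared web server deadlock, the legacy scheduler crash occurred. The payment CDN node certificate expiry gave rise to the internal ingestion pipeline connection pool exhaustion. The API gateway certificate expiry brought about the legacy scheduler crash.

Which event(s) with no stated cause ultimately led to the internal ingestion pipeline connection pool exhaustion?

Tracing upstream from the internal ingestion pipeline connection pool exhaustion: the internal ingestion pipeline connection pool exhaustion ← the payment CDN node certificate expiry ← the API gateway certificate expiry ← the auth storage node timeout ← the message queue deadlock.
A separate upstream branch: the internal ingestion pipeline connection pool exhaustion ← the payment CDN node certificate expiry ← the API gateway certificate expiry ← the auth storage node timeout ← the edge scheduler certificate expiry.
A separate upstream branch: the internal ingestion pipeline connection pool exhaustion ← the message queue disk saturation.
Each of those chain origins has no stated cause.

the edge scheduler certificate expiry, the message queue deadlock, the message queue disk saturation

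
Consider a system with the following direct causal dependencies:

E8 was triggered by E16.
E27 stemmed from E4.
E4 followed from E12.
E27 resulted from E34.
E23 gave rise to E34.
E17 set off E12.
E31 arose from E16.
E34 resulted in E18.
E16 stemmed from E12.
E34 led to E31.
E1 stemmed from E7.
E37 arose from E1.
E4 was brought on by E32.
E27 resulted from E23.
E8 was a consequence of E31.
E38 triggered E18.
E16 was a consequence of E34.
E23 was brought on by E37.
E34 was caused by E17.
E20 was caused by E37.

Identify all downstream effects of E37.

E16, E18, E20, E23, E27, E31, E34, E8

Direct effects: E23, E20.
2 steps out: E34, E27.
3 steps out: E18, E16, E31.
4 steps out: E8.
Not reachable from it: E38, E7, E1, E32, E17, E12, E4.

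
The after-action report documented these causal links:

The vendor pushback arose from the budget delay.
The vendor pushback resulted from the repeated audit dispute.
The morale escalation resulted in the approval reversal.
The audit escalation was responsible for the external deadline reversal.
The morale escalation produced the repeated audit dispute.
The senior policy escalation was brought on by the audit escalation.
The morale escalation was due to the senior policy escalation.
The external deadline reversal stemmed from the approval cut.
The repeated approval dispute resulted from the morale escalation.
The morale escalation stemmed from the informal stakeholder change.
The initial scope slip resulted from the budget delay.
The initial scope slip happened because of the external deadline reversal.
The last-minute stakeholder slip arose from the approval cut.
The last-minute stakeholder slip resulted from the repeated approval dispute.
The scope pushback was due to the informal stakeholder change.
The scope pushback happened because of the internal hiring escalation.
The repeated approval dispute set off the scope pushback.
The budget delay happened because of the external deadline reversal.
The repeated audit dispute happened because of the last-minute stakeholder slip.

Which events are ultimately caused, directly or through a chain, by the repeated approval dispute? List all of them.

Direct effects: the last-minute stakeholder slip, the scope pushback.
2 steps out: the repeated audit dispute.
3 steps out: the vendor pushback.
Not reachable from it: the audit escalation, the internal hiring escalation, the informal stakeholder change, the senior policy escalation, the morale escalation, the approval cut, the external deadline reversal, the approval reversal, the budget delay, the initial scope slip.

the last-minute stakeholder slip, the repeated audit dispute, the scope pushback, the vendor pushback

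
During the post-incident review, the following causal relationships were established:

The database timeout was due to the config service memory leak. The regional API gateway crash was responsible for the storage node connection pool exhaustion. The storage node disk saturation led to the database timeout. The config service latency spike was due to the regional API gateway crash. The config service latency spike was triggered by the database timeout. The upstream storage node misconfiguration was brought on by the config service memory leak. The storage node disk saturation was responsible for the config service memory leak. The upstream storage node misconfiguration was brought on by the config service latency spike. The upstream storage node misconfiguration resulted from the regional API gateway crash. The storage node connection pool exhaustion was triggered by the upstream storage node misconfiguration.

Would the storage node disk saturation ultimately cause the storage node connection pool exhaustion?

Yes

There is a causal chain: the storage node disk saturation → the config service memory leak → the upstream storage node misconfiguration → the storage node connection pool exhaustion.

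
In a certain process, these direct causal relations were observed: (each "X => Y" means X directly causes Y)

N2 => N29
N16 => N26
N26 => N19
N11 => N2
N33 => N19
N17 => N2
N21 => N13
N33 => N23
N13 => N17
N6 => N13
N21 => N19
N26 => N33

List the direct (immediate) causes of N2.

N11, N17

Upstream contributors include N21, N6, N13, but only N11, N17 feed directly into N2.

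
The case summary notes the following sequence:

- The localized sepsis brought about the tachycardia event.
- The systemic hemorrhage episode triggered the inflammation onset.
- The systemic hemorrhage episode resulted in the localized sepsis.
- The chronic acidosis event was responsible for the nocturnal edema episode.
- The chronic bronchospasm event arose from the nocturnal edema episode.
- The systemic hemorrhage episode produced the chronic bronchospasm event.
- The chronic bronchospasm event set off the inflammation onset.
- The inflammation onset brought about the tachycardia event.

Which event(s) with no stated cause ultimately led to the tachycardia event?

Tracing upstream from the tachycardia event: the tachycardia event ← the localized sepsis ← the systemic hemorrhage episode.
A separate upstream branch: the tachycardia event ← the inflammation onset ← the chronic bronchospasm event ← the nocturnal edema episode ← the chronic acidosis event.
Each of those chain origins has no stated cause.

the chronic acidosis event, the systemic hemorrhage episode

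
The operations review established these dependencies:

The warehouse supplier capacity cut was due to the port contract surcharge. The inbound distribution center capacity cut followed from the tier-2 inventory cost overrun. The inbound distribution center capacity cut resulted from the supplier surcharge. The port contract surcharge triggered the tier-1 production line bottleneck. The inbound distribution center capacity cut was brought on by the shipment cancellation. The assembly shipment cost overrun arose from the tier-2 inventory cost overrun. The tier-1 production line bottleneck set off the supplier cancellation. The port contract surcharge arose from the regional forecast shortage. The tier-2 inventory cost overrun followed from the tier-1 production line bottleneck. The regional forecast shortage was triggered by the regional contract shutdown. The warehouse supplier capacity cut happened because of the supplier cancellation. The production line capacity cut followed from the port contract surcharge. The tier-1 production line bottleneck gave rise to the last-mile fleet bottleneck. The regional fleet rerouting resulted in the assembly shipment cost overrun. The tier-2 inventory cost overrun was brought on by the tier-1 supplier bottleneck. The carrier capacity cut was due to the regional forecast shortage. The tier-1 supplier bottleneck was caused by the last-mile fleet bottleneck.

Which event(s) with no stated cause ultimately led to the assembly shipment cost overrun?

the regional contract shutdown, the regional fleet rerouting

Tracing upstream from the assembly shipment cost overrun: the assembly shipment cost overrun ← the tier-2 inventory cost overrun ← the tier-1 production line bottleneck ← the port contract surcharge ← the regional forecast shortage ← the regional contract shutdown.
A separate upstream branch: the assembly shipment cost overrun ← the regional fleet rerouting.
Each of those chain origins has no stated cause.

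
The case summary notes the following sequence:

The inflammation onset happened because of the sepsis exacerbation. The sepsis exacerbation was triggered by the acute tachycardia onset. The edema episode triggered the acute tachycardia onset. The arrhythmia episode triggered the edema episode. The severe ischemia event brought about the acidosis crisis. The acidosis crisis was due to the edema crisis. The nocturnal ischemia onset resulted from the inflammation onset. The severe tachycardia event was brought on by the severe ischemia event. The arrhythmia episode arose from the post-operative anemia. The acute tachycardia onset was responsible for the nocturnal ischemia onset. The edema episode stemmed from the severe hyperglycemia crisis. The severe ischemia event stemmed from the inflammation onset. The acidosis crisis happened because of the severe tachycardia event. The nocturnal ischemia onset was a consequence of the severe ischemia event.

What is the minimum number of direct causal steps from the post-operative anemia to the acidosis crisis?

Shortest chain: the post-operative anemia → the arrhythmia episode → the edema episode → the acute tachycardia onset → the sepsis exacerbation → the inflammation onset → the severe ischemia event → the acidosis crisis.

7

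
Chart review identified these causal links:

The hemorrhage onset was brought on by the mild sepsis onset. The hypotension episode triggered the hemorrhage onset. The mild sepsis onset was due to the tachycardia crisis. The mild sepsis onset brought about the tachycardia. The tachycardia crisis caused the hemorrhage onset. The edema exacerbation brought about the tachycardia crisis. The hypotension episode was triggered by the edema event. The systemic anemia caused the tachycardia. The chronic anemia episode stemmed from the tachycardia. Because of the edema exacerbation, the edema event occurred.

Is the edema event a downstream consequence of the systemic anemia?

The systemic anemia leads to the tachycardia, the chronic anemia episode; the edema event is not among them.

No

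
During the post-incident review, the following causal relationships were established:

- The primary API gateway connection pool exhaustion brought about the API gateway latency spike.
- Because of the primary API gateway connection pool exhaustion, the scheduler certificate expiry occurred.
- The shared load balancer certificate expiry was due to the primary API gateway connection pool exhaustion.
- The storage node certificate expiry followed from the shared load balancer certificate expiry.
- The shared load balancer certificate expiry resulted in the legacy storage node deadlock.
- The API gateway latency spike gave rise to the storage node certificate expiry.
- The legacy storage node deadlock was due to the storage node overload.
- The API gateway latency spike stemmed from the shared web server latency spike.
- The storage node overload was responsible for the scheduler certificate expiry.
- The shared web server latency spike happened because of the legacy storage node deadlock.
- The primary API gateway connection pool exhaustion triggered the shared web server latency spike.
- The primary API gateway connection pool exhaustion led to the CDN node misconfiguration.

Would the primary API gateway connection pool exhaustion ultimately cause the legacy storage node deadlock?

There is a causal chain: the primary API gateway connection pool exhaustion → the shared load balancer certificate expiry → the legacy storage node deadlock.

Yes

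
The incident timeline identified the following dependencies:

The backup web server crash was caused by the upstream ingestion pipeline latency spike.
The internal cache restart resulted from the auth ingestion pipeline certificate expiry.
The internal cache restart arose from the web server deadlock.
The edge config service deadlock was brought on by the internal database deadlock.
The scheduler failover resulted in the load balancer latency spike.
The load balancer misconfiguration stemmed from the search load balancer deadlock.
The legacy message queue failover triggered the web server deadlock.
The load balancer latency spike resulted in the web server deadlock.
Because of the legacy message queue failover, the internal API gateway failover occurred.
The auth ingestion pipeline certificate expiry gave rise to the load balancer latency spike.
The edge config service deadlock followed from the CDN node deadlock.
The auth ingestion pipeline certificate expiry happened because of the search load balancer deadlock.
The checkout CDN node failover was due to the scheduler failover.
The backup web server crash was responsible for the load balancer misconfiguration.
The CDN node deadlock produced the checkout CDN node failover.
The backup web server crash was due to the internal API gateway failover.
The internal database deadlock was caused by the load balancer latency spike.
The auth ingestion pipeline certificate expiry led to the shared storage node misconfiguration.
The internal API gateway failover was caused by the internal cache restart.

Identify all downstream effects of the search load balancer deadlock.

the auth ingestion pipeline certificate expiry, the backup web server crash, the edge config service deadlock, the internal API gateway failover, the internal cache restart, the internal database deadlock, the load balancer latency spike, the load balancer misconfiguration, the shared storage node misconfiguration, the web server deadlock

Direct effects: the auth ingestion pipeline certificate expiry, the load balancer misconfiguration.
2 steps out: the load balancer latency spike, the internal cache restart, the shared storage node misconfiguration.
3 steps out: the web server deadlock, the internal database deadlock, the internal API gateway failover.
4 steps out: the edge config service deadlock, the backup web server crash.
Not reachable from it: the scheduler failover, the legacy message queue failover, the CDN node deadlock, the checkout CDN node failover, the upstream ingestion pipeline latency spike.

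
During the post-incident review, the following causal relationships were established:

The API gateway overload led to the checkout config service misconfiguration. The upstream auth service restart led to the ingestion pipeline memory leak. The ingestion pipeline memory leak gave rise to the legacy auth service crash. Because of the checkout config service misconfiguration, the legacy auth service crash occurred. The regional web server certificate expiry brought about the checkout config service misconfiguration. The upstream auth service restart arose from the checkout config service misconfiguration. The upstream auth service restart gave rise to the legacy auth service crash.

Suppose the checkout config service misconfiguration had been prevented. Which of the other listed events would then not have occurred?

Downstream of the checkout config service misconfiguration: the upstream auth service restart, the ingestion pipeline memory leak, the legacy auth service crash.

the ingestion pipeline memory leak, the legacy auth service crash, the upstream auth service restart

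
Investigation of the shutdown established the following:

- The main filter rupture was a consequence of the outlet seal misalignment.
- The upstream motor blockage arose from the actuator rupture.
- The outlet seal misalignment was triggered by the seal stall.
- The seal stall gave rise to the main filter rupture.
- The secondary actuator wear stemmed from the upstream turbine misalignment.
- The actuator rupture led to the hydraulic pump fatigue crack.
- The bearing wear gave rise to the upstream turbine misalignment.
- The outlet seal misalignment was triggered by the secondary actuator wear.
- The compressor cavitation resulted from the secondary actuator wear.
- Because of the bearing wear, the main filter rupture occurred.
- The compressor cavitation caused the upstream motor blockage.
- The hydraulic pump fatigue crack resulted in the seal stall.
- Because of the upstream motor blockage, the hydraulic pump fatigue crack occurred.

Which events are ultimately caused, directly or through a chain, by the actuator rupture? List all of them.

the hydraulic pump fatigue crack, the main filter rupture, the outlet seal misalignment, the seal stall, the upstream motor blockage

Direct effects: the upstream motor blockage, the hydraulic pump fatigue crack.
2 steps out: the seal stall.
3 steps out: the outlet seal misalignment, the main filter rupture.
Not reachable from it: the bearing wear, the upstream turbine misalignment, the secondary actuator wear, the compressor cavitation.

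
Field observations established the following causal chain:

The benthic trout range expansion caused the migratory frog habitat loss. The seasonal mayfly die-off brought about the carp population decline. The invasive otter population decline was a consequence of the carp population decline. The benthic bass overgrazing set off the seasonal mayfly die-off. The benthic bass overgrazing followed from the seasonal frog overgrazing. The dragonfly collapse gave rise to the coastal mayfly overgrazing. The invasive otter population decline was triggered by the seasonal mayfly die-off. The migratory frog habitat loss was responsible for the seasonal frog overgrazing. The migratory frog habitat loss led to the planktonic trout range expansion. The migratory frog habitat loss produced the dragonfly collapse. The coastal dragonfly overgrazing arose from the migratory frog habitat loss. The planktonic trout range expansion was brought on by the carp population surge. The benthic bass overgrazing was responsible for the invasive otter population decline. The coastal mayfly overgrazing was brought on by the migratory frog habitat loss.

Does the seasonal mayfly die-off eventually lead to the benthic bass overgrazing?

No

The seasonal mayfly die-off leads to the carp population decline, the invasive otter population decline; the benthic bass overgrazing is not among them.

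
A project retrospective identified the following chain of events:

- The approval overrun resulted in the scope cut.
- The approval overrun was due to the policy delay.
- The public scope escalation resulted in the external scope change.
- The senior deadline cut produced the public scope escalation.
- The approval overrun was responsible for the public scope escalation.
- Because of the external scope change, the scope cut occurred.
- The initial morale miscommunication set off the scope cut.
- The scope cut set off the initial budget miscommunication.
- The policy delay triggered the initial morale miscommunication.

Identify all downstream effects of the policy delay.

the approval overrun, the external scope change, the initial budget miscommunication, the initial morale miscommunication, the public scope escalation, the scope cut

Direct effects: the approval overrun, the initial morale miscommunication.
2 steps out: the public scope escalation, the scope cut.
3 steps out: the external scope change, the initial budget miscommunication.
Not reachable from it: the senior deadline cut.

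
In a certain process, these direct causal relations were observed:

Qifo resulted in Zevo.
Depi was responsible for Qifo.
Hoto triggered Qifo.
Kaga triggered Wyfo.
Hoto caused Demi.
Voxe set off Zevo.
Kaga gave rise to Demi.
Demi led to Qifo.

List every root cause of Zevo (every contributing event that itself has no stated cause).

Tracing upstream from Zevo: Zevo ← Qifo ← Demi ← Kaga.
A separate upstream branch: Zevo ← Qifo ← Hoto.
A separate upstream branch: Zevo ← Qifo ← Depi.
A separate upstream branch: Zevo ← Voxe.
Each of those chain origins has no stated cause.

Depi, Hoto, Kaga, Voxe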